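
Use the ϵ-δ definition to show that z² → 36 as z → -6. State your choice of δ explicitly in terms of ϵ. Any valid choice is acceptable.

Suppose ϵ > 0. We seek δ > 0 with 0 < |z + 6| < δ ⇒ |z² − 36| < ϵ.
Factor: z² − 36 = (z + 6)(z - 6), so |z² − 36| = |z + 6|·|z - 6|.
Restrict δ ≤ 1. Then |z + 6| < 1 gives |z| < 7, so by the triangle inequality |z - 6| ≤ 7 + 6 = 13.
Hence |z² − 36| ≤ 13|z + 6|, which is < ϵ once |z + 6| < ϵ/13.
Take δ = min(1, ϵ/13). If 0 < |z + 6| < δ then both bounds hold and |z² − 36| ≤ 13|z + 6| < 13·(ϵ/13) = ϵ.

δ = min(1, ϵ/13)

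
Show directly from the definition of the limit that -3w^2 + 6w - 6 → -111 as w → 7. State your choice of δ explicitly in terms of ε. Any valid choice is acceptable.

δ = min(2, ε/42)

Suppose ε > 0. We want δ > 0 such that 0 < |w − 7| < δ implies |(-3w^2 + 6w - 6) + 111| < ε.
(-3w^2 + 6w - 6) + 111 = -3w^2 + 6w + 105 = (w − 7)(-3w - 15).
So |(-3w^2 + 6w - 6) + 111| = |w − 7|·|-3w - 15|.
Require δ ≤ 2. Then |w − 7| < 2 gives |w| < 9, and by the triangle inequality |-3w - 15| ≤ 3·9 + 15 = 42.
Hence |(-3w^2 + 6w - 6) + 111| ≤ 42|w − 7| < ε provided |w − 7| < ε/42.
Choosing δ = min(2, ε/42) ensures both conditions, hence |(-3w^2 + 6w - 6) + 111| < ε.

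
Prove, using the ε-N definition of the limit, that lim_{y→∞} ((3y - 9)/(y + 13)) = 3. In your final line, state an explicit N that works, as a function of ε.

N = 48/ε

Let ε > 0. We seek N > 0 such that y > N implies |(3y - 9)/(y + 13) − 3| < ε.
(3y - 9)/(y + 13) − 3 = ((3y - 9) − 3(y + 13)) / ((y + 13)) = -48/((y + 13)).
For y > 0 we have y + 13 > y, so |(3y - 9)/(y + 13) − 3| = 48/((y + 13)) < 48/(y) = 48/y.
Thus |(3y - 9)/(y + 13) − 3| < ε whenever y > 48/ε.
Take N = 48/ε. If y > N then |(3y - 9)/(y + 13) − 3| < 48/y < ε.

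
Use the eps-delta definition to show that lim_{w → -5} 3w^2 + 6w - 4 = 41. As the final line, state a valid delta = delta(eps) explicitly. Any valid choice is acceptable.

Let eps > 0 be given. We want delta > 0 such that 0 < |w + 5| < delta implies |(3w^2 + 6w - 4) − 41| < eps.
(3w^2 + 6w - 4) − 41 = 3w^2 + 6w - 45 = (w + 5)(3w - 9).
So |(3w^2 + 6w - 4) − 41| = |w + 5|·|3w - 9|.
Require delta ≤ 1. Then |w + 5| < 1 gives |w| < 6, and by the triangle inequality |3w - 9| ≤ 3·6 + 9 = 27.
Hence |(3w^2 + 6w - 4) − 41| ≤ 27|w + 5| < eps provided |w + 5| < eps/27.
Take delta = min(1, eps/27). Then 0 < |w + 5| < delta gives both |w + 5| < 1 and |w + 5| < eps/27, so |(3w^2 + 6w - 4) − 41| < eps.

delta = min(1, eps/27)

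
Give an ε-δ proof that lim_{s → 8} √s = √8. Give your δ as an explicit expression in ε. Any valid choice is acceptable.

δ = min(8, √8·ε)

Let ε > 0 be given. We want δ > 0 such that 0 < |s − 8| < δ implies |√s − √8| < ε.
Multiplying by the conjugate, |√s − √8| = |s − 8|/(√s + √8).
Restrict δ ≤ 8 so that |s − 8| < 8 forces s > 0, and then √s + √8 > √8.
Hence |√s − √8| < |s − 8|/√8, which is < ε once |s − 8| < √8·ε.
Take δ = min(8, √8·ε). If 0 < |s − 8| < δ then s > 0 and |√s − √8| < |s − 8|/√8 < ε.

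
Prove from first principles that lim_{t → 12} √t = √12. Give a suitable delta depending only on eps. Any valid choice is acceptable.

Let eps > 0 be given. We want delta > 0 such that 0 < |t − 12| < delta implies |√t − √12| < eps.
Rationalise: √t − √12 = (t − 12)/(√t + √12), so |√t − √12| = |t − 12|/(√t + √12).
Restrict delta ≤ 12 so that |t − 12| < 12 forces t > 0, and then √t + √12 > √12.
Hence |√t − √12| < |t − 12|/√12, which is < eps once |t − 12| < √12·eps.
Take delta = min(12, √12·eps). If 0 < |t − 12| < delta then t > 0 and |√t − √12| < |t − 12|/√12 < eps.

delta = min(12, √12·eps)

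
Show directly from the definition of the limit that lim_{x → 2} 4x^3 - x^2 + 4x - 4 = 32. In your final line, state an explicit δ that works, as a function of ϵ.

δ = min(1, ϵ/75)

Suppose ϵ > 0. We want δ > 0 such that 0 < |x − 2| < δ implies |(4x^3 - x^2 + 4x - 4) − 32| < ϵ.
(4x^3 - x^2 + 4x - 4) − 32 = 4x^3 - x^2 + 4x - 36 = (x − 2)(4x^2 + 7x + 18).
So |(4x^3 - x^2 + 4x - 4) − 32| = |x − 2|·|4x^2 + 7x + 18|.
Assume first that |x − 2| < 1, so |x| < 3. Then |4x^2 + 7x + 18| ≤ 4·3^2 + 7·3 + 18 = 75.
Hence |(4x^3 - x^2 + 4x - 4) − 32| ≤ 75|x − 2| < ϵ provided |x − 2| < ϵ/75.
Choosing δ = min(1, ϵ/75) ensures both conditions, hence |(4x^3 - x^2 + 4x - 4) − 32| < ϵ.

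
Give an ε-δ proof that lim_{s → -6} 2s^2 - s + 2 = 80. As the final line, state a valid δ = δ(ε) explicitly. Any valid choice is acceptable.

δ = min(1, ε/27)

Let ε > 0. We want δ > 0 such that 0 < |s + 6| < δ implies |(2s^2 - s + 2) − 80| < ε.
(2s^2 - s + 2) − 80 = 2s^2 - s - 78 = (s + 6)(2s - 13).
So |(2s^2 - s + 2) − 80| = |s + 6|·|2s - 13|.
Require δ ≤ 1. Then |s + 6| < 1 gives |s| < 7, and by the triangle inequality |2s - 13| ≤ 2·7 + 13 = 27.
Hence |(2s^2 - s + 2) − 80| ≤ 27|s + 6| < ε provided |s + 6| < ε/27.
Take δ = min(1, ε/27). Then 0 < |s + 6| < δ gives both |s + 6| < 1 and |s + 6| < ε/27, so |(2s^2 - s + 2) − 80| < ε.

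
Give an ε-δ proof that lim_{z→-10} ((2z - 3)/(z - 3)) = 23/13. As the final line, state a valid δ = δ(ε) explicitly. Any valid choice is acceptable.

δ = min(13/2, (169/6)ε)

Fix ε > 0. We want δ > 0 with 0 < |z + 10| < δ ⇒ |(2z - 3)/(z - 3) − (23/13)| < ε.
Combining over a common denominator, (2z - 3)/(z - 3) − (23/13) = [(2z - 3)·(-13) − (-23)·(z - 3)] / [(-13)·(z - 3)] = -3(z + 10) / ((-13)(z - 3)).
So |(2z - 3)/(z - 3) − (23/13)| = 3|z + 10| / (13·|z − 3|).
Restrict δ ≤ 13/2. Then |z + 10| < 13/2 gives |z − 3| = |(z + 10) + (-13)| ≥ 13 − 13/2 = 13/2.
Hence |(2z - 3)/(z - 3) − (23/13)| < 3|z + 10|/(13·(13/2)) = (6/169)|z + 10|, which is < ε once |z + 10| < (169/6)ε.
Take δ = min(13/2, (169/6)ε). Then 0 < |z + 10| < δ forces both bounds, so |(2z - 3)/(z - 3) − (23/13)| < ε.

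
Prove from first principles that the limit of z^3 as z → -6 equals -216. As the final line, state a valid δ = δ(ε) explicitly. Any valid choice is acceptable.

Let ε > 0 be given. We seek δ > 0 with 0 < |z + 6| < δ ⇒ |z^3 + 216| < ε.
Factor: z^3 + 216 = (z + 6)(z^2 - 6z + 36), so |z^3 + 216| = |z + 6|·|z^2 - 6z + 36|.
Impose δ ≤ 1 so that |z| < 7; then |z^2 - 6z + 36| ≤ 127.
Hence |z^3 + 216| ≤ 127|z + 6|, which is < ε once |z + 6| < ε/127.
Take δ = min(1, ε/127). If 0 < |z + 6| < δ then both bounds hold and |z^3 + 216| ≤ 127|z + 6| < 127·(ε/127) = ε.

δ = min(1, ε/127)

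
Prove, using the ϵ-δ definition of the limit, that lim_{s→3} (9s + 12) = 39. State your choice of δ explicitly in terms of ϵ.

Let ϵ > 0. We need δ > 0 so that 0 < |s − 3| < δ implies |(9s + 12) − 39| < ϵ.
Since (9s + 12) − 39 = 9(s − 3), we have |(9s + 12) − 39| = 9|s − 3|.
So 9|s − 3| < ϵ exactly when |s − 3| < ϵ/9.
Choosing δ = ϵ/9 gives |(9s + 12) − 39| = 9|s − 3| < ϵ whenever |s − 3| < δ.

δ = ϵ/9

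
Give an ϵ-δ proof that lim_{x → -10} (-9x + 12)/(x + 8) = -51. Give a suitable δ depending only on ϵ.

δ = min(1, (1/42)ϵ)

Let ϵ > 0. We want δ > 0 with 0 < |x + 10| < δ ⇒ |(-9x + 12)/(x + 8) + 51| < ϵ.
Combining over a common denominator, (-9x + 12)/(x + 8) + 51 = [(-9x + 12)·(-2) − 102·(x + 8)] / [(-2)·(x + 8)] = -84(x + 10) / ((-2)(x + 8)).
So |(-9x + 12)/(x + 8) + 51| = 84|x + 10| / (2·|x + 8|).
Restrict δ ≤ 1. Then |x + 10| < 1 gives |x + 8| = |(x + 10) + (-2)| ≥ 2 − 1 = 1.
Hence |(-9x + 12)/(x + 8) + 51| < 84|x + 10|/(2·1) = 42|x + 10|, which is < ϵ once |x + 10| < (1/42)ϵ.
Take δ = min(1, (1/42)ϵ). Then 0 < |x + 10| < δ forces both bounds, so |(-9x + 12)/(x + 8) + 51| < ϵ.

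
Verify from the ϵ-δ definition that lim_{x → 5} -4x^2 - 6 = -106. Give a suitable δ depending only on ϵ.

Suppose ϵ > 0. We want δ > 0 such that 0 < |x − 5| < δ implies |(-4x^2 - 6) + 106| < ϵ.
(-4x^2 - 6) + 106 = -4x^2 + 100 = (x − 5)(-4x - 20).
So |(-4x^2 - 6) + 106| = |x − 5|·|-4x - 20|.
Assume first that |x − 5| < 1, so |x| < 6. Then |-4x - 20| ≤ 4·6 + 20 = 44.
Hence |(-4x^2 - 6) + 106| ≤ 44|x − 5| < ϵ provided |x − 5| < ϵ/44.
Choosing δ = min(1, ϵ/44) ensures both conditions, hence |(-4x^2 - 6) + 106| < ϵ.

δ = min(1, ϵ/44)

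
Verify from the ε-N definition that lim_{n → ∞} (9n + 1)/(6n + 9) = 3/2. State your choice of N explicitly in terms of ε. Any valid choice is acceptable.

N = (25/12)/ε

Let ε > 0. For n ≥ 1, |(9n + 1)/(6n + 9) − (3/2)| = |-75|/(6(6n + 9)) = 75/(6(6n + 9)).
Since 6n + 9 ≥ 6n for n ≥ 1, this is ≤ 75/(6·6n) = (25/12)/n.
So |(9n + 1)/(6n + 9) − (3/2)| < ε whenever n > (25/12)/ε.
Take N = (25/12)/ε. If n > N then |(9n + 1)/(6n + 9) − (3/2)| ≤ (25/12)/n < ε.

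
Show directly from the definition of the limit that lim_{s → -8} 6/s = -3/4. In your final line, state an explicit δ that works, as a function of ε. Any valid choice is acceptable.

Fix ε > 0. We seek δ > 0 such that 0 < |s + 8| < δ implies |6/s + 3/4| < ε.
|6/s + 3/4| = 6·|-8 − s|/(8·|s|) = 6|s + 8|/(8|s|).
Restrict δ ≤ 4. Then |s + 8| < 4 gives |s| > 4, so 8|s| > 32.
Then |6/s + 3/4| < 6|s + 8|/32, which is < ε when |s + 8| < (16/3)ε.
Take δ = min(4, (16/3)ε). Then 0 < |s + 8| < δ gives both |s + 8| < 4 and |s + 8| < (16/3)ε, so |6/s + 3/4| < ε.

δ = min(4, (16/3)ε)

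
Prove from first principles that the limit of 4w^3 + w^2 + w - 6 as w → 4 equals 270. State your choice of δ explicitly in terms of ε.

δ = min(1, ε/254)

Let ε > 0 be given. We want δ > 0 such that 0 < |w − 4| < δ implies |(4w^3 + w^2 + w - 6) − 270| < ε.
(4w^3 + w^2 + w - 6) − 270 = 4w^3 + w^2 + w - 276 = (w − 4)(4w^2 + 17w + 69).
So |(4w^3 + w^2 + w - 6) − 270| = |w − 4|·|4w^2 + 17w + 69|.
Require δ ≤ 1. Then |w − 4| < 1 gives |w| < 5, and by the triangle inequality |4w^2 + 17w + 69| ≤ 4·5^2 + 17·5 + 69 = 254.
Hence |(4w^3 + w^2 + w - 6) − 270| ≤ 254|w − 4| < ε provided |w − 4| < ε/254.
Choosing δ = min(1, ε/254) ensures both conditions, hence |(4w^3 + w^2 + w - 6) − 270| < ε.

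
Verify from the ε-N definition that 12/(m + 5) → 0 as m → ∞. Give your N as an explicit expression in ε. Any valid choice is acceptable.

Let ε > 0 be given. For m ≥ 1, |12/(m + 5) − 0| = 12/(m + 5) ≤ 12/m.
We need 12/m < ε, i.e. m > 12/ε.
Take N = 12/ε. If m > N then |12/(m + 5)| ≤ 12/m < ε.

N = 12/ε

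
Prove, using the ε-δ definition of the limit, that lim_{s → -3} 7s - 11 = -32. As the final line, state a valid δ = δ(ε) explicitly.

δ = ε/7

Fix ε > 0. We need δ > 0 so that 0 < |s + 3| < δ implies |(7s - 11) + 32| < ε.
Since (7s - 11) + 32 = 7(s + 3), we have |(7s - 11) + 32| = 7|s + 3|.
Thus it suffices that |s + 3| < ε/7.
Choosing δ = ε/7 gives |(7s - 11) + 32| = 7|s + 3| < ε whenever |s + 3| < δ.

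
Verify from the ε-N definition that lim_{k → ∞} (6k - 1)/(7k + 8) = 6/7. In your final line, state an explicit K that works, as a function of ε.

Let ε > 0 be given. For k ≥ 1, |(6k - 1)/(7k + 8) − (6/7)| = |-55|/(7(7k + 8)) = 55/(7(7k + 8)).
Since 7k + 8 ≥ 7k for k ≥ 1, this is ≤ 55/(7·7k) = (55/49)/k.
So |(6k - 1)/(7k + 8) − (6/7)| < ε whenever k > (55/49)/ε.
Take K = (55/49)/ε. If k > K then |(6k - 1)/(7k + 8) − (6/7)| ≤ (55/49)/k < ε.

K = (55/49)/ε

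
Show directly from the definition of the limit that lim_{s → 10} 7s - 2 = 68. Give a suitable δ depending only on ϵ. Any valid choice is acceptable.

δ = ϵ/7

Suppose ϵ > 0. We need δ > 0 so that 0 < |s − 10| < δ implies |(7s - 2) − 68| < ϵ.
Since (7s - 2) − 68 = 7(s − 10), we have |(7s - 2) − 68| = 7|s − 10|.
So 7|s − 10| < ϵ exactly when |s − 10| < ϵ/7.
Choosing δ = ϵ/7 gives |(7s - 2) − 68| = 7|s − 10| < ϵ whenever |s − 10| < δ.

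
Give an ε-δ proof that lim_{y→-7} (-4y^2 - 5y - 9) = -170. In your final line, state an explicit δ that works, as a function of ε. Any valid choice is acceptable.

Let ε > 0 be given. We want δ > 0 such that 0 < |y + 7| < δ implies |(-4y^2 - 5y - 9) + 170| < ε.
(-4y^2 - 5y - 9) + 170 = -4y^2 - 5y + 161 = (y + 7)(-4y + 23).
So |(-4y^2 - 5y - 9) + 170| = |y + 7|·|-4y + 23|.
Assume first that |y + 7| < 1, so |y| < 8. Then |-4y + 23| ≤ 4·8 + 23 = 55.
Hence |(-4y^2 - 5y - 9) + 170| ≤ 55|y + 7| < ε provided |y + 7| < ε/55.
Choosing δ = min(1, ε/55) ensures both conditions, hence |(-4y^2 - 5y - 9) + 170| < ε.

δ = min(1, ε/55)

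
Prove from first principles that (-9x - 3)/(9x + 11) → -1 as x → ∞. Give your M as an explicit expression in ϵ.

M = (8/9)/ϵ

Fix ϵ > 0. We seek M > 0 such that x > M implies |(-9x - 3)/(9x + 11) + 1| < ϵ.
(-9x - 3)/(9x + 11) + 1 = (9(-9x - 3) − (-9)(9x + 11)) / (9(9x + 11)) = 72/(9(9x + 11)).
For x > 0 we have 9x + 11 > 9x, so |(-9x - 3)/(9x + 11) + 1| = 72/(9(9x + 11)) < 72/(9·9x) = (8/9)/x.
Thus |(-9x - 3)/(9x + 11) + 1| < ϵ whenever x > (8/9)/ϵ.
Take M = (8/9)/ϵ. If x > M then |(-9x - 3)/(9x + 11) + 1| < (8/9)/x < ϵ.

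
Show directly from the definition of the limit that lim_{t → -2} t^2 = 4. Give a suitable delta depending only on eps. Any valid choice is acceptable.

Let eps > 0 be given. We seek delta > 0 with 0 < |t + 2| < delta ⇒ |t^2 − 4| < eps.
Factor: t^2 − 4 = (t + 2)(t - 2), so |t^2 − 4| = |t + 2|·|t - 2|.
Impose delta ≤ 1 so that |t| < 3; then |t - 2| ≤ 5.
Hence |t^2 − 4| ≤ 5|t + 2|, which is < eps once |t + 2| < eps/5.
Take delta = min(1, eps/5). If 0 < |t + 2| < delta then both bounds hold and |t^2 − 4| ≤ 5|t + 2| < 5·(eps/5) = eps.

delta = min(1, eps/5)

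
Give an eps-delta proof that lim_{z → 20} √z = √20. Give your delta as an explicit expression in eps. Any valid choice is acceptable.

Let eps > 0. We want delta > 0 such that 0 < |z − 20| < delta implies |√z − √20| < eps.
Rationalise: √z − √20 = (z − 20)/(√z + √20), so |√z − √20| = |z − 20|/(√z + √20).
Restrict delta ≤ 20 so that |z − 20| < 20 forces z > 0, and then √z + √20 > √20.
Hence |√z − √20| < |z − 20|/√20, which is < eps once |z − 20| < √20·eps.
Take delta = min(20, √20·eps). If 0 < |z − 20| < delta then z > 0 and |√z − √20| < |z − 20|/√20 < eps.

delta = min(20, √20·eps)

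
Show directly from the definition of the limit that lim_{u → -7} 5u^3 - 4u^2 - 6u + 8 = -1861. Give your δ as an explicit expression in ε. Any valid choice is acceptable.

δ = min(1, ε/899)

Let ε > 0 be given. We want δ > 0 such that 0 < |u + 7| < δ implies |(5u^3 - 4u^2 - 6u + 8) + 1861| < ε.
(5u^3 - 4u^2 - 6u + 8) + 1861 = 5u^3 - 4u^2 - 6u + 1869 = (u + 7)(5u^2 - 39u + 267).
So |(5u^3 - 4u^2 - 6u + 8) + 1861| = |u + 7|·|5u^2 - 39u + 267|.
Assume first that |u + 7| < 1, so |u| < 8. Then |5u^2 - 39u + 267| ≤ 5·8^2 + 39·8 + 267 = 899.
Hence |(5u^3 - 4u^2 - 6u + 8) + 1861| ≤ 899|u + 7| < ε provided |u + 7| < ε/899.
Choosing δ = min(1, ε/899) ensures both conditions, hence |(5u^3 - 4u^2 - 6u + 8) + 1861| < ε.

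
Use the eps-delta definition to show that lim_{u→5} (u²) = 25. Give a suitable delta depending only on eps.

Let eps > 0. We seek delta > 0 with 0 < |u − 5| < delta ⇒ |u² − 25| < eps.
Factor: u² − 25 = (u − 5)(u + 5), so |u² − 25| = |u − 5|·|u + 5|.
Impose delta ≤ 1 so that |u| < 6; then |u + 5| ≤ 11.
Hence |u² − 25| ≤ 11|u − 5|, which is < eps once |u − 5| < eps/11.
Take delta = min(1, eps/11). If 0 < |u − 5| < delta then both bounds hold and |u² − 25| ≤ 11|u − 5| < 11·(eps/11) = eps.

delta = min(1, eps/11)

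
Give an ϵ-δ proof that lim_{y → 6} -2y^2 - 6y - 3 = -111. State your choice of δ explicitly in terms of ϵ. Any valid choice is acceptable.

Let ϵ > 0 be given. We want δ > 0 such that 0 < |y − 6| < δ implies |(-2y^2 - 6y - 3) + 111| < ϵ.
(-2y^2 - 6y - 3) + 111 = -2y^2 - 6y + 108 = (y − 6)(-2y - 18).
So |(-2y^2 - 6y - 3) + 111| = |y − 6|·|-2y - 18|.
Require δ ≤ 2. Then |y − 6| < 2 gives |y| < 8, and by the triangle inequality |-2y - 18| ≤ 2·8 + 18 = 34.
Hence |(-2y^2 - 6y - 3) + 111| ≤ 34|y − 6| < ϵ provided |y − 6| < ϵ/34.
Choosing δ = min(2, ϵ/34) ensures both conditions, hence |(-2y^2 - 6y - 3) + 111| < ϵ.

δ = min(2, ϵ/34)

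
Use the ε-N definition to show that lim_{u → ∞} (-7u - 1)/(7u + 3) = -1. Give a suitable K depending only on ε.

Suppose ε > 0. We seek K > 0 such that u > K implies |(-7u - 1)/(7u + 3) + 1| < ε.
(-7u - 1)/(7u + 3) + 1 = (7(-7u - 1) − (-7)(7u + 3)) / (7(7u + 3)) = 14/(7(7u + 3)).
For u > 0 we have 7u + 3 > 7u, so |(-7u - 1)/(7u + 3) + 1| = 14/(7(7u + 3)) < 14/(7·7u) = (2/7)/u.
Thus |(-7u - 1)/(7u + 3) + 1| < ε whenever u > (2/7)/ε.
Take K = (2/7)/ε. If u > K then |(-7u - 1)/(7u + 3) + 1| < (2/7)/u < ε.

K = (2/7)/ε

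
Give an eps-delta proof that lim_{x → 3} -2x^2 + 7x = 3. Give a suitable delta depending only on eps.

Fix eps > 0. We want delta > 0 such that 0 < |x − 3| < delta implies |(-2x^2 + 7x) − 3| < eps.
(-2x^2 + 7x) − 3 = -2x^2 + 7x - 3 = (x − 3)(-2x + 1).
So |(-2x^2 + 7x) − 3| = |x − 3|·|-2x + 1|.
Assume first that |x − 3| < 1, so |x| < 4. Then |-2x + 1| ≤ 2·4 + 1 = 9.
Hence |(-2x^2 + 7x) − 3| ≤ 9|x − 3| < eps provided |x − 3| < eps/9.
Choosing delta = min(1, eps/9) ensures both conditions, hence |(-2x^2 + 7x) − 3| < eps.

delta = min(1, eps/9)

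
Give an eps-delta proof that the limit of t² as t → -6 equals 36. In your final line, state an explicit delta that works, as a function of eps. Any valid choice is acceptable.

Let eps > 0 be given. We seek delta > 0 with 0 < |t + 6| < delta ⇒ |t² − 36| < eps.
Factor: t² − 36 = (t + 6)(t - 6), so |t² − 36| = |t + 6|·|t - 6|.
Impose delta ≤ 1 so that |t| < 7; then |t - 6| ≤ 13.
Hence |t² − 36| ≤ 13|t + 6|, which is < eps once |t + 6| < eps/13.
Take delta = min(1, eps/13). If 0 < |t + 6| < delta then both bounds hold and |t² − 36| ≤ 13|t + 6| < 13·(eps/13) = eps.

delta = min(1, eps/13)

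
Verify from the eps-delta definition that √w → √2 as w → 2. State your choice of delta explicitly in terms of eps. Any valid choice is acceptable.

delta = min(2, √2·eps)

Fix eps > 0. We want delta > 0 such that 0 < |w − 2| < delta implies |√w − √2| < eps.
Multiplying by the conjugate, |√w − √2| = |w − 2|/(√w + √2).
Restrict delta ≤ 2 so that |w − 2| < 2 forces w > 0, and then √w + √2 > √2.
Hence |√w − √2| < |w − 2|/√2, which is < eps once |w − 2| < √2·eps.
Take delta = min(2, √2·eps). If 0 < |w − 2| < delta then w > 0 and |√w − √2| < |w − 2|/√2 < eps.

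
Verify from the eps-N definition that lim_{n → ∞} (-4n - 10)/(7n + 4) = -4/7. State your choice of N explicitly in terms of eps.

N = (54/49)/eps

Let eps > 0. For n ≥ 1, |(-4n - 10)/(7n + 4) + 4/7| = |-54|/(7(7n + 4)) = 54/(7(7n + 4)).
Since 7n + 4 ≥ 7n for n ≥ 1, this is ≤ 54/(7·7n) = (54/49)/n.
So |(-4n - 10)/(7n + 4) + 4/7| < eps whenever n > (54/49)/eps.
Take N = (54/49)/eps. If n > N then |(-4n - 10)/(7n + 4) + 4/7| ≤ (54/49)/n < eps.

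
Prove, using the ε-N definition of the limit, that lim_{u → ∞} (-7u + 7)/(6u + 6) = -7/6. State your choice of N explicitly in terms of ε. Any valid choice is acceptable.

N = (7/3)/ε

Suppose ε > 0. We seek N > 0 such that u > N implies |(-7u + 7)/(6u + 6) + 7/6| < ε.
(-7u + 7)/(6u + 6) + 7/6 = (6(-7u + 7) − (-7)(6u + 6)) / (6(6u + 6)) = 84/(6(6u + 6)).
For u > 0 we have 6u + 6 > 6u, so |(-7u + 7)/(6u + 6) + 7/6| = 84/(6(6u + 6)) < 84/(6·6u) = (7/3)/u.
Thus |(-7u + 7)/(6u + 6) + 7/6| < ε whenever u > (7/3)/ε.
Take N = (7/3)/ε. If u > N then |(-7u + 7)/(6u + 6) + 7/6| < (7/3)/u < ε.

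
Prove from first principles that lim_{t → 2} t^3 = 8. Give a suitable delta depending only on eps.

Fix eps > 0. We seek delta > 0 with 0 < |t − 2| < delta ⇒ |t^3 − 8| < eps.
Factor: t^3 − 8 = (t − 2)(t^2 + 2t + 4), so |t^3 − 8| = |t − 2|·|t^2 + 2t + 4|.
Impose delta ≤ 1 so that |t| < 3; then |t^2 + 2t + 4| ≤ 19.
Hence |t^3 − 8| ≤ 19|t − 2|, which is < eps once |t − 2| < eps/19.
Take delta = min(1, eps/19). If 0 < |t − 2| < delta then both bounds hold and |t^3 − 8| ≤ 19|t − 2| < 19·(eps/19) = eps.

delta = min(1, eps/19)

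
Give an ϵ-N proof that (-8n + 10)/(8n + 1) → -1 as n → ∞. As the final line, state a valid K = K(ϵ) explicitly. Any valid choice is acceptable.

K = (11/8)/ϵ

Let ϵ > 0. For n ≥ 1, |(-8n + 10)/(8n + 1) + 1| = |88|/(8(8n + 1)) = 88/(8(8n + 1)).
Since 8n + 1 ≥ 8n for n ≥ 1, this is ≤ 88/(8·8n) = (11/8)/n.
So |(-8n + 10)/(8n + 1) + 1| < ϵ whenever n > (11/8)/ϵ.
Take K = (11/8)/ϵ. If n > K then |(-8n + 10)/(8n + 1) + 1| ≤ (11/8)/n < ϵ.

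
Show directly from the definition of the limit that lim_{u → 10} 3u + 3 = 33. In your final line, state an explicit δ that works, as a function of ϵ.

δ = ϵ/3

Fix ϵ > 0. We need δ > 0 so that 0 < |u − 10| < δ implies |(3u + 3) − 33| < ϵ.
Since (3u + 3) − 33 = 3(u − 10), we have |(3u + 3) − 33| = 3|u − 10|.
So 3|u − 10| < ϵ exactly when |u − 10| < ϵ/3.
Choosing δ = ϵ/3 gives |(3u + 3) − 33| = 3|u − 10| < ϵ whenever |u − 10| < δ.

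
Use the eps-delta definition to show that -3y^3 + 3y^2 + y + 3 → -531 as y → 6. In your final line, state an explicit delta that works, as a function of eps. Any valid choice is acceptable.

Fix eps > 0. We want delta > 0 such that 0 < |y − 6| < delta implies |(-3y^3 + 3y^2 + y + 3) + 531| < eps.
(-3y^3 + 3y^2 + y + 3) + 531 = -3y^3 + 3y^2 + y + 534 = (y − 6)(-3y^2 - 15y - 89).
So |(-3y^3 + 3y^2 + y + 3) + 531| = |y − 6|·|-3y^2 - 15y - 89|.
Assume first that |y − 6| < 1, so |y| < 7. Then |-3y^2 - 15y - 89| ≤ 3·7^2 + 15·7 + 89 = 341.
Hence |(-3y^3 + 3y^2 + y + 3) + 531| ≤ 341|y − 6| < eps provided |y − 6| < eps/341.
Choosing delta = min(1, eps/341) ensures both conditions, hence |(-3y^3 + 3y^2 + y + 3) + 531| < eps.

delta = min(1, eps/341)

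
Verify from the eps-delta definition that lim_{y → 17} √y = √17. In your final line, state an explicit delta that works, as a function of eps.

Let eps > 0. We want delta > 0 such that 0 < |y − 17| < delta implies |√y − √17| < eps.
Multiplying by the conjugate, |√y − √17| = |y − 17|/(√y + √17).
Restrict delta ≤ 17 so that |y − 17| < 17 forces y > 0, and then √y + √17 > √17.
Hence |√y − √17| < |y − 17|/√17, which is < eps once |y − 17| < √17·eps.
Take delta = min(17, √17·eps). If 0 < |y − 17| < delta then y > 0 and |√y − √17| < |y − 17|/√17 < eps.

delta = min(17, √17·eps)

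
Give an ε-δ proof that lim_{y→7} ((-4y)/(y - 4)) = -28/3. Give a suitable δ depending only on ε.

δ = min(3/2, (9/32)ε)

Suppose ε > 0. We want δ > 0 with 0 < |y − 7| < δ ⇒ |(-4y)/(y - 4) + 28/3| < ε.
Combining over a common denominator, (-4y)/(y - 4) + 28/3 = [(-4y)·3 − (-28)·(y - 4)] / [3·(y - 4)] = 16(y − 7) / (3(y - 4)).
So |(-4y)/(y - 4) + 28/3| = 16|y − 7| / (3·|y − 4|).
Require δ ≤ 3/2, so |y − 4| ≥ |3| − |y − 7| > 3 − 3/2 = 3/2.
Hence |(-4y)/(y - 4) + 28/3| < 16|y − 7|/(3·(3/2)) = (32/9)|y − 7|, which is < ε once |y − 7| < (9/32)ε.
Take δ = min(3/2, (9/32)ε). Then 0 < |y − 7| < δ forces both bounds, so |(-4y)/(y - 4) + 28/3| < ε.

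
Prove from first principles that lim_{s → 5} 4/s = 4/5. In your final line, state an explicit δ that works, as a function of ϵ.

δ = min(5/2, (25/8)ϵ)

Fix ϵ > 0. We seek δ > 0 such that 0 < |s − 5| < δ implies |4/s − (4/5)| < ϵ.
|4/s − (4/5)| = 4·|5 − s|/(5·|s|) = 4|s − 5|/(5|s|).
Restrict δ ≤ 5/2. Then |s − 5| < 5/2 gives |s| > 5/2, so 5|s| > 25/2.
Then |4/s − (4/5)| < 4|s − 5|/(25/2), which is < ϵ when |s − 5| < (25/8)ϵ.
Take δ = min(5/2, (25/8)ϵ). Then 0 < |s − 5| < δ gives both |s − 5| < 5/2 and |s − 5| < (25/8)ϵ, so |4/s − (4/5)| < ϵ.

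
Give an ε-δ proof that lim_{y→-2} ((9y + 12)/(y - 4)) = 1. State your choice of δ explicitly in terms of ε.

Let ε > 0 be given. We want δ > 0 with 0 < |y + 2| < δ ⇒ |(9y + 12)/(y - 4) − 1| < ε.
Combining over a common denominator, (9y + 12)/(y - 4) − 1 = [(9y + 12)·(-6) − (-6)·(y - 4)] / [(-6)·(y - 4)] = -48(y + 2) / ((-6)(y - 4)).
So |(9y + 12)/(y - 4) − 1| = 48|y + 2| / (6·|y − 4|).
Restrict δ ≤ 3. Then |y + 2| < 3 gives |y − 4| = |(y + 2) + (-6)| ≥ 6 − 3 = 3.
Hence |(9y + 12)/(y - 4) − 1| < 48|y + 2|/(6·3) = (8/3)|y + 2|, which is < ε once |y + 2| < (3/8)ε.
Take δ = min(3, (3/8)ε). Then 0 < |y + 2| < δ forces both bounds, so |(9y + 12)/(y - 4) − 1| < ε.

δ = min(3, (3/8)ε)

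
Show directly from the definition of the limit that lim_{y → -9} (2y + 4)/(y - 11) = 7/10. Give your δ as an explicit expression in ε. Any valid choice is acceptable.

Fix ε > 0. We want δ > 0 with 0 < |y + 9| < δ ⇒ |(2y + 4)/(y - 11) − (7/10)| < ε.
Combining over a common denominator, (2y + 4)/(y - 11) − (7/10) = [(2y + 4)·(-20) − (-14)·(y - 11)] / [(-20)·(y - 11)] = -26(y + 9) / ((-20)(y - 11)).
So |(2y + 4)/(y - 11) − (7/10)| = 26|y + 9| / (20·|y − 11|).
Require δ ≤ 10, so |y − 11| ≥ |-20| − |y + 9| > 20 − 10 = 10.
Hence |(2y + 4)/(y - 11) − (7/10)| < 26|y + 9|/(20·10) = (13/100)|y + 9|, which is < ε once |y + 9| < (100/13)ε.
Take δ = min(10, (100/13)ε). Then 0 < |y + 9| < δ forces both bounds, so |(2y + 4)/(y - 11) − (7/10)| < ε.

δ = min(10, (100/13)ε)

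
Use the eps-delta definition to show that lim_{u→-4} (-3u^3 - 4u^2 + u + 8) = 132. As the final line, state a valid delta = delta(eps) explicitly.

delta = min(1, eps/146)

Fix eps > 0. We want delta > 0 such that 0 < |u + 4| < delta implies |(-3u^3 - 4u^2 + u + 8) − 132| < eps.
(-3u^3 - 4u^2 + u + 8) − 132 = -3u^3 - 4u^2 + u - 124 = (u + 4)(-3u^2 + 8u - 31).
So |(-3u^3 - 4u^2 + u + 8) − 132| = |u + 4|·|-3u^2 + 8u - 31|.
Assume first that |u + 4| < 1, so |u| < 5. Then |-3u^2 + 8u - 31| ≤ 3·5^2 + 8·5 + 31 = 146.
Hence |(-3u^3 - 4u^2 + u + 8) − 132| ≤ 146|u + 4| < eps provided |u + 4| < eps/146.
Choosing delta = min(1, eps/146) ensures both conditions, hence |(-3u^3 - 4u^2 + u + 8) − 132| < eps.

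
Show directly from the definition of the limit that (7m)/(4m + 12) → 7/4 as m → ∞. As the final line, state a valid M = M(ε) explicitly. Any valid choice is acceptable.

Fix ε > 0. For m ≥ 1, |(7m)/(4m + 12) − (7/4)| = |-84|/(4(4m + 12)) = 84/(4(4m + 12)).
Since 4m + 12 ≥ 4m for m ≥ 1, this is ≤ 84/(4·4m) = (21/4)/m.
So |(7m)/(4m + 12) − (7/4)| < ε whenever m > (21/4)/ε.
Take M = (21/4)/ε. If m > M then |(7m)/(4m + 12) − (7/4)| ≤ (21/4)/m < ε.

M = (21/4)/ε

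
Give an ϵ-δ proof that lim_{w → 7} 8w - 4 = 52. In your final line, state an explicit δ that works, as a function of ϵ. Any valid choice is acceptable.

δ = ϵ/8

Let ϵ > 0 be given. We need δ > 0 so that 0 < |w − 7| < δ implies |(8w - 4) − 52| < ϵ.
Since (8w - 4) − 52 = 8(w − 7), we have |(8w - 4) − 52| = 8|w − 7|.
So 8|w − 7| < ϵ exactly when |w − 7| < ϵ/8.
Choosing δ = ϵ/8 gives |(8w - 4) − 52| = 8|w − 7| < ϵ whenever |w − 7| < δ.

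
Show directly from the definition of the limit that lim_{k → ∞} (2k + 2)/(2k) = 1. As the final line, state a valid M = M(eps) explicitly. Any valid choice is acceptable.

M = 1/eps

Fix eps > 0. For k ≥ 1, |(2k + 2)/(2k) − 1| = |4|/(2(2k)) = 4/(2(2k)).
Since 2k ≥ 2k for k ≥ 1, this is ≤ 4/(2·2k) = 1/k.
So |(2k + 2)/(2k) − 1| < eps whenever k > 1/eps.
Take M = 1/eps. If k > M then |(2k + 2)/(2k) − 1| ≤ 1/k < eps.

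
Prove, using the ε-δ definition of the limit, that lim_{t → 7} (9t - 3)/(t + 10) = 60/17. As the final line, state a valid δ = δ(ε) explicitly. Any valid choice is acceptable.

Let ε > 0. We want δ > 0 with 0 < |t − 7| < δ ⇒ |(9t - 3)/(t + 10) − (60/17)| < ε.
Combining over a common denominator, (9t - 3)/(t + 10) − (60/17) = [(9t - 3)·17 − 60·(t + 10)] / [17·(t + 10)] = 93(t − 7) / (17(t + 10)).
So |(9t - 3)/(t + 10) − (60/17)| = 93|t − 7| / (17·|t + 10|).
Restrict δ ≤ 17/2. Then |t − 7| < 17/2 gives |t + 10| = |(t − 7) + 17| ≥ 17 − 17/2 = 17/2.
Hence |(9t - 3)/(t + 10) − (60/17)| < 93|t − 7|/(17·(17/2)) = (186/289)|t − 7|, which is < ε once |t − 7| < (289/186)ε.
Take δ = min(17/2, (289/186)ε). Then 0 < |t − 7| < δ forces both bounds, so |(9t - 3)/(t + 10) − (60/17)| < ε.

δ = min(17/2, (289/186)ε)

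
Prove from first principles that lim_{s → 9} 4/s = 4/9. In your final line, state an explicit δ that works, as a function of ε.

Suppose ε > 0. We seek δ > 0 such that 0 < |s − 9| < δ implies |4/s − (4/9)| < ε.
|4/s − (4/9)| = 4·|9 − s|/(9·|s|) = 4|s − 9|/(9|s|).
Restrict δ ≤ 9/2. Then |s − 9| < 9/2 gives |s| > 9/2, so 9|s| > 81/2.
Then |4/s − (4/9)| < 4|s − 9|/(81/2), which is < ε when |s − 9| < (81/8)ε.
Take δ = min(9/2, (81/8)ε). Then 0 < |s − 9| < δ gives both |s − 9| < 9/2 and |s − 9| < (81/8)ε, so |4/s − (4/9)| < ε.

δ = min(9/2, (81/8)ε)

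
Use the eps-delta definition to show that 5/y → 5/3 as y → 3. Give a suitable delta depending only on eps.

Suppose eps > 0. We seek delta > 0 such that 0 < |y − 3| < delta implies |5/y − (5/3)| < eps.
|5/y − (5/3)| = 5·|3 − y|/(3·|y|) = 5|y − 3|/(3|y|).
Restrict delta ≤ 3/2. Then |y − 3| < 3/2 gives |y| > 3/2, so 3|y| > 9/2.
Then |5/y − (5/3)| < 5|y − 3|/(9/2), which is < eps when |y − 3| < (9/10)eps.
Take delta = min(3/2, (9/10)eps). Then 0 < |y − 3| < delta gives both |y − 3| < 3/2 and |y − 3| < (9/10)eps, so |5/y − (5/3)| < eps.

delta = min(3/2, (9/10)eps)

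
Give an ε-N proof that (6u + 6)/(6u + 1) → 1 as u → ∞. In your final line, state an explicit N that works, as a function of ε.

Let ε > 0. We seek N > 0 such that u > N implies |(6u + 6)/(6u + 1) − 1| < ε.
(6u + 6)/(6u + 1) − 1 = (6(6u + 6) − 6(6u + 1)) / (6(6u + 1)) = 30/(6(6u + 1)).
For u > 0 we have 6u + 1 > 6u, so |(6u + 6)/(6u + 1) − 1| = 30/(6(6u + 1)) < 30/(6·6u) = (5/6)/u.
Thus |(6u + 6)/(6u + 1) − 1| < ε whenever u > (5/6)/ε.
Take N = (5/6)/ε. If u > N then |(6u + 6)/(6u + 1) − 1| < (5/6)/u < ε.

N = (5/6)/ε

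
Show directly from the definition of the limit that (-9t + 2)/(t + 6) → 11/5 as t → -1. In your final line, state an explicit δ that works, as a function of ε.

Suppose ε > 0. We want δ > 0 with 0 < |t + 1| < δ ⇒ |(-9t + 2)/(t + 6) − (11/5)| < ε.
Combining over a common denominator, (-9t + 2)/(t + 6) − (11/5) = [(-9t + 2)·5 − 11·(t + 6)] / [5·(t + 6)] = -56(t + 1) / (5(t + 6)).
So |(-9t + 2)/(t + 6) − (11/5)| = 56|t + 1| / (5·|t + 6|).
Require δ ≤ 5/2, so |t + 6| ≥ |5| − |t + 1| > 5 − 5/2 = 5/2.
Hence |(-9t + 2)/(t + 6) − (11/5)| < 56|t + 1|/(5·(5/2)) = (112/25)|t + 1|, which is < ε once |t + 1| < (25/112)ε.
Take δ = min(5/2, (25/112)ε). Then 0 < |t + 1| < δ forces both bounds, so |(-9t + 2)/(t + 6) − (11/5)| < ε.

δ = min(5/2, (25/112)ε)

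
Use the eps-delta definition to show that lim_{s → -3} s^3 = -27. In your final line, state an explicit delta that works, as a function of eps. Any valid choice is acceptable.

Fix eps > 0. We seek delta > 0 with 0 < |s + 3| < delta ⇒ |s^3 + 27| < eps.
Factor: s^3 + 27 = (s + 3)(s^2 - 3s + 9), so |s^3 + 27| = |s + 3|·|s^2 - 3s + 9|.
Impose delta ≤ 2 so that |s| < 5; then |s^2 - 3s + 9| ≤ 49.
Hence |s^3 + 27| ≤ 49|s + 3|, which is < eps once |s + 3| < eps/49.
Take delta = min(2, eps/49). If 0 < |s + 3| < delta then both bounds hold and |s^3 + 27| ≤ 49|s + 3| < 49·(eps/49) = eps.

delta = min(2, eps/49)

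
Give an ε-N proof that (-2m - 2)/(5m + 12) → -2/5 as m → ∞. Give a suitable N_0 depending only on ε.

N_0 = (14/25)/ε

Let ε > 0. For m ≥ 1, |(-2m - 2)/(5m + 12) + 2/5| = |14|/(5(5m + 12)) = 14/(5(5m + 12)).
Since 5m + 12 ≥ 5m for m ≥ 1, this is ≤ 14/(5·5m) = (14/25)/m.
So |(-2m - 2)/(5m + 12) + 2/5| < ε whenever m > (14/25)/ε.
Take N_0 = (14/25)/ε. If m > N_0 then |(-2m - 2)/(5m + 12) + 2/5| ≤ (14/25)/m < ε.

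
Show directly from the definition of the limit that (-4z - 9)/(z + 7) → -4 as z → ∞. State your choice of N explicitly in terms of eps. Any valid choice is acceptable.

N = 19/eps

Suppose eps > 0. We seek N > 0 such that z > N implies |(-4z - 9)/(z + 7) + 4| < eps.
(-4z - 9)/(z + 7) + 4 = ((-4z - 9) − (-4)(z + 7)) / ((z + 7)) = 19/((z + 7)).
For z > 0 we have z + 7 > z, so |(-4z - 9)/(z + 7) + 4| = 19/((z + 7)) < 19/(z) = 19/z.
Thus |(-4z - 9)/(z + 7) + 4| < eps whenever z > 19/eps.
Take N = 19/eps. If z > N then |(-4z - 9)/(z + 7) + 4| < 19/z < eps.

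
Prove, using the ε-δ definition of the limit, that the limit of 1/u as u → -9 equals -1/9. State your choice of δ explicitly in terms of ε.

Fix ε > 0. We seek δ > 0 such that 0 < |u + 9| < δ implies |1/u + 1/9| < ε.
|1/u + 1/9| = |-9 − u|/(9·|u|) = |u + 9|/(9|u|).
Restrict δ ≤ 9/2. Then |u + 9| < 9/2 gives |u| > 9/2, so 9|u| > 81/2.
Then |1/u + 1/9| < |u + 9|/(81/2), which is < ε when |u + 9| < (81/2)ε.
Take δ = min(9/2, (81/2)ε). Then 0 < |u + 9| < δ gives both |u + 9| < 9/2 and |u + 9| < (81/2)ε, so |1/u + 1/9| < ε.

δ = min(9/2, (81/2)ε)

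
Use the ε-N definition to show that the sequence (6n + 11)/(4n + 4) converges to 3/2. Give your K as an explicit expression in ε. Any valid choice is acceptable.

Fix ε > 0. For n ≥ 1, |(6n + 11)/(4n + 4) − (3/2)| = |20|/(4(4n + 4)) = 20/(4(4n + 4)).
Since 4n + 4 ≥ 4n for n ≥ 1, this is ≤ 20/(4·4n) = (5/4)/n.
So |(6n + 11)/(4n + 4) − (3/2)| < ε whenever n > (5/4)/ε.
Take K = (5/4)/ε. If n > K then |(6n + 11)/(4n + 4) − (3/2)| ≤ (5/4)/n < ε.

K = (5/4)/ε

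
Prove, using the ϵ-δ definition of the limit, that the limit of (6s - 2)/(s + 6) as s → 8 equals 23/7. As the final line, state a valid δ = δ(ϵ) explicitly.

δ = min(7, (49/19)ϵ)

Suppose ϵ > 0. We want δ > 0 with 0 < |s − 8| < δ ⇒ |(6s - 2)/(s + 6) − (23/7)| < ϵ.
Combining over a common denominator, (6s - 2)/(s + 6) − (23/7) = [(6s - 2)·14 − 46·(s + 6)] / [14·(s + 6)] = 38(s − 8) / (14(s + 6)).
So |(6s - 2)/(s + 6) − (23/7)| = 38|s − 8| / (14·|s + 6|).
Require δ ≤ 7, so |s + 6| ≥ |14| − |s − 8| > 14 − 7 = 7.
Hence |(6s - 2)/(s + 6) − (23/7)| < 38|s − 8|/(14·7) = (19/49)|s − 8|, which is < ϵ once |s − 8| < (49/19)ϵ.
Take δ = min(7, (49/19)ϵ). Then 0 < |s − 8| < δ forces both bounds, so |(6s - 2)/(s + 6) − (23/7)| < ϵ.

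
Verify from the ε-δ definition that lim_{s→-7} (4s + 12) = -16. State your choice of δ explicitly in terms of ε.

Let ε > 0. We need δ > 0 so that 0 < |s + 7| < δ implies |(4s + 12) + 16| < ε.
|(4s + 12) + 16| = |4s + 28| = 4|s + 7|.
So 4|s + 7| < ε exactly when |s + 7| < ε/4.
Take δ = ε/4. If 0 < |s + 7| < δ then |(4s + 12) + 16| = 4|s + 7| < 4·(ε/4) = ε.

δ = ε/4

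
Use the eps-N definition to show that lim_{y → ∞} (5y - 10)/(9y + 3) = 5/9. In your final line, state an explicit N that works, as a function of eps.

N = (35/27)/eps

Suppose eps > 0. We seek N > 0 such that y > N implies |(5y - 10)/(9y + 3) − (5/9)| < eps.
(5y - 10)/(9y + 3) − (5/9) = (9(5y - 10) − 5(9y + 3)) / (9(9y + 3)) = -105/(9(9y + 3)).
For y > 0 we have 9y + 3 > 9y, so |(5y - 10)/(9y + 3) − (5/9)| = 105/(9(9y + 3)) < 105/(9·9y) = (35/27)/y.
Thus |(5y - 10)/(9y + 3) − (5/9)| < eps whenever y > (35/27)/eps.
Take N = (35/27)/eps. If y > N then |(5y - 10)/(9y + 3) − (5/9)| < (35/27)/y < eps.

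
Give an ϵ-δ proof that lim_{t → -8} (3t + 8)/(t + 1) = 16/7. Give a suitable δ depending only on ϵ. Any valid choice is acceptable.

Let ϵ > 0. We want δ > 0 with 0 < |t + 8| < δ ⇒ |(3t + 8)/(t + 1) − (16/7)| < ϵ.
Combining over a common denominator, (3t + 8)/(t + 1) − (16/7) = [(3t + 8)·(-7) − (-16)·(t + 1)] / [(-7)·(t + 1)] = -5(t + 8) / ((-7)(t + 1)).
So |(3t + 8)/(t + 1) − (16/7)| = 5|t + 8| / (7·|t + 1|).
Restrict δ ≤ 7/2. Then |t + 8| < 7/2 gives |t + 1| = |(t + 8) + (-7)| ≥ 7 − 7/2 = 7/2.
Hence |(3t + 8)/(t + 1) − (16/7)| < 5|t + 8|/(7·(7/2)) = (10/49)|t + 8|, which is < ϵ once |t + 8| < (49/10)ϵ.
Take δ = min(7/2, (49/10)ϵ). Then 0 < |t + 8| < δ forces both bounds, so |(3t + 8)/(t + 1) − (16/7)| < ϵ.

δ = min(7/2, (49/10)ϵ)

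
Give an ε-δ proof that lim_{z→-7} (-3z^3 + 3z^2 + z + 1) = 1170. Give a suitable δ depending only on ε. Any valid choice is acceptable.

δ = min(1, ε/551)

Suppose ε > 0. We want δ > 0 such that 0 < |z + 7| < δ implies |(-3z^3 + 3z^2 + z + 1) − 1170| < ε.
(-3z^3 + 3z^2 + z + 1) − 1170 = -3z^3 + 3z^2 + z - 1169 = (z + 7)(-3z^2 + 24z - 167).
So |(-3z^3 + 3z^2 + z + 1) − 1170| = |z + 7|·|-3z^2 + 24z - 167|.
Require δ ≤ 1. Then |z + 7| < 1 gives |z| < 8, and by the triangle inequality |-3z^2 + 24z - 167| ≤ 3·8^2 + 24·8 + 167 = 551.
Hence |(-3z^3 + 3z^2 + z + 1) − 1170| ≤ 551|z + 7| < ε provided |z + 7| < ε/551.
Take δ = min(1, ε/551). Then 0 < |z + 7| < δ gives both |z + 7| < 1 and |z + 7| < ε/551, so |(-3z^3 + 3z^2 + z + 1) − 1170| < ε.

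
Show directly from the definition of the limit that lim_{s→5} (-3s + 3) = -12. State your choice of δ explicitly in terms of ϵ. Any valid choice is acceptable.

δ = ϵ/3

Fix ϵ > 0. We need δ > 0 so that 0 < |s − 5| < δ implies |(-3s + 3) + 12| < ϵ.
Since (-3s + 3) + 12 = -3(s − 5), we have |(-3s + 3) + 12| = 3|s − 5|.
So 3|s − 5| < ϵ exactly when |s − 5| < ϵ/3.
Take δ = ϵ/3. If 0 < |s − 5| < δ then |(-3s + 3) + 12| = 3|s − 5| < 3·(ϵ/3) = ϵ.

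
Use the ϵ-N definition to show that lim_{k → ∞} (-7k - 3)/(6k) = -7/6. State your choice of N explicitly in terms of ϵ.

N = (1/2)/ϵ

Let ϵ > 0 be given. For k ≥ 1, |(-7k - 3)/(6k) + 7/6| = |-18|/(6(6k)) = 18/(6(6k)).
Since 6k ≥ 6k for k ≥ 1, this is ≤ 18/(6·6k) = (1/2)/k.
So |(-7k - 3)/(6k) + 7/6| < ϵ whenever k > (1/2)/ϵ.
Take N = (1/2)/ϵ. If k > N then |(-7k - 3)/(6k) + 7/6| ≤ (1/2)/k < ϵ.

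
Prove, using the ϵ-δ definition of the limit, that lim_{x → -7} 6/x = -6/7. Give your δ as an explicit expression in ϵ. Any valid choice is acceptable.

Fix ϵ > 0. We seek δ > 0 such that 0 < |x + 7| < δ implies |6/x + 6/7| < ϵ.
|6/x + 6/7| = 6·|-7 − x|/(7·|x|) = 6|x + 7|/(7|x|).
Restrict δ ≤ 7/2. Then |x + 7| < 7/2 gives |x| > 7/2, so 7|x| > 49/2.
Then |6/x + 6/7| < 6|x + 7|/(49/2), which is < ϵ when |x + 7| < (49/12)ϵ.
Take δ = min(7/2, (49/12)ϵ). Then 0 < |x + 7| < δ gives both |x + 7| < 7/2 and |x + 7| < (49/12)ϵ, so |6/x + 6/7| < ϵ.

δ = min(7/2, (49/12)ϵ)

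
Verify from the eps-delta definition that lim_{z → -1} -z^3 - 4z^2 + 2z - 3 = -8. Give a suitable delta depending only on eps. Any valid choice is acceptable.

delta = min(1, eps/15)

Fix eps > 0. We want delta > 0 such that 0 < |z + 1| < delta implies |(-z^3 - 4z^2 + 2z - 3) + 8| < eps.
(-z^3 - 4z^2 + 2z - 3) + 8 = -z^3 - 4z^2 + 2z + 5 = (z + 1)(-z^2 - 3z + 5).
So |(-z^3 - 4z^2 + 2z - 3) + 8| = |z + 1|·|-z^2 - 3z + 5|.
Require delta ≤ 1. Then |z + 1| < 1 gives |z| < 2, and by the triangle inequality |-z^2 - 3z + 5| ≤ 2^2 + 3·2 + 5 = 15.
Hence |(-z^3 - 4z^2 + 2z - 3) + 8| ≤ 15|z + 1| < eps provided |z + 1| < eps/15.
Take delta = min(1, eps/15). Then 0 < |z + 1| < delta gives both |z + 1| < 1 and |z + 1| < eps/15, so |(-z^3 - 4z^2 + 2z - 3) + 8| < eps.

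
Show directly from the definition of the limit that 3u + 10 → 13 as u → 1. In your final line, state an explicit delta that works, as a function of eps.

Let eps > 0 be given. We need delta > 0 so that 0 < |u − 1| < delta implies |(3u + 10) − 13| < eps.
|(3u + 10) − 13| = |3u - 3| = 3|u − 1|.
So 3|u − 1| < eps exactly when |u − 1| < eps/3.
Take delta = eps/3. If 0 < |u − 1| < delta then |(3u + 10) − 13| = 3|u − 1| < 3·(eps/3) = eps.

delta = eps/3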